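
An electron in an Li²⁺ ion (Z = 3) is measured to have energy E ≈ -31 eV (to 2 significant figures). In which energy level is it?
n = 2

The exact energy levels follow E_n = -13.6057 Z² / n² eV with Z = 3.

The measured value (-31 eV) is reported to only 2 significant figures, so we must test candidate n values and see which one matches to that precision.

Candidate energies:
  n = 1:  E = -13.6057 × 3² / 1² = -122.45130 eV
  n = 2:  E = -13.6057 × 3² / 2² = -30.61283 eV  ← matches
  n = 3:  E = -13.6057 × 3² / 3² = -13.60570 eV
  n = 4:  E = -13.6057 × 3² / 4² = -7.65321 eV

Checking against the measurement of -31 eV (2 sig figs), only n = 2 agrees:
E_2 = -30.61283 eV, which rounds to -31 eV ✓

Therefore n = 2.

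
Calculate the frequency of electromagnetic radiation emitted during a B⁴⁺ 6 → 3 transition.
6.8538e+15 Hz

First, find the transition energy:
E_6 = -13.6057 × 5² / 6² = -9.4484028 eV
E_3 = -13.6057 × 5² / 3² = -37.7936111 eV
|ΔE| = |E_3 - E_6| = 28.3452083 eV

Convert to Joules: E = 28.3452083 eV × (1.602177 × 10⁻¹⁹ J/eV) = 4.541404e-18 J

Using E = hf:
f = E/h = 4.541404e-18 J / (6.62607 × 10⁻³⁴ J·s)
f = 6.8538e+15 Hz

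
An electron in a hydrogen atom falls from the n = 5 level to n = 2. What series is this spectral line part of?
Balmer series

The spectral series in hydrogen are named based on the final (lower) energy level:
- Lyman series: n_final = 1 (ultraviolet)
- Balmer series: n_final = 2 (visible/near-UV)
- Paschen series: n_final = 3 (infrared)
- Brackett series: n_final = 4 (infrared)
- Pfund series: n_final = 5 (far infrared)

Since this transition ends at n = 2, it belongs to the Balmer series.

For reference, this 5 → 2 line has photon energy
ΔE = 13.6057 eV × (1/2² - 1/5²) = 2.857197000 eV,
corresponding to wavelength λ = hc/ΔE = 1239.84 eV·nm / 2.857197000 eV = 433.93578 nm in the visible/near-UV region.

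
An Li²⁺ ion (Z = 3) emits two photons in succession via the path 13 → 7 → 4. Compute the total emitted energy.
6.92864 eV

The energy levels of Li²⁺ are E_n = -13.6057 × 3² / n² eV.

First transition (13 → 7):
ΔE₁ = |E_7 - E_13|
ΔE₁ = |-2.49900612245 - (-0.72456390533)| = 1.77444222 eV

Second transition (7 → 4):
ΔE₂ = |E_4 - E_7|
ΔE₂ = |-7.65320625000 - (-2.49900612245)| = 5.15420013 eV

Total energy released:
E_total = ΔE₁ + ΔE₂ = 1.77444222 + 5.15420013 = 6.92864 eV

Note: This equals the direct transition 13 → 4: 6.92864 eV ✓
Energy is conserved regardless of the path taken.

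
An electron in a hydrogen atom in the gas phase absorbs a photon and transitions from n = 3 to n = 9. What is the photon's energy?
1.344 eV

The energy levels of a hydrogen-like atom are E_n = -13.6057 eV / n².

Energy at n = 3: E_3 = -13.6057 / 3² = -1.511744 eV
Energy at n = 9: E_9 = -13.6057 / 9² = -0.167972 eV

The excitation energy is the difference:
ΔE = E_9 - E_3
ΔE = -0.167972 - (-1.511744)
ΔE = 1.344 eV

Since this is positive, energy must be absorbed (photon absorption).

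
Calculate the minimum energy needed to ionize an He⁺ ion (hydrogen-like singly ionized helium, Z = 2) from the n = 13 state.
0.322028 eV

The ionization energy is the energy needed to remove the electron completely (n → ∞).

For a hydrogen-like ion with Z = 2, E_n = -13.6057 Z² / n² eV.

At n = 13: E_13 = -13.6057 × 2² / 13² = -0.322028402 eV
At n = ∞: E_∞ = 0 eV

Ionization energy = E_∞ - E_13 = 0 - (-0.322028402) = 0.322028402 eV
Ionization energy ≈ 0.322028 eV

This is also called the binding energy of the electron in state n = 13.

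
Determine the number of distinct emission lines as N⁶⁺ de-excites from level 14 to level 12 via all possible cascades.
3

The electron can occupy levels n = 12, 13, ..., 14 during de-excitation — that is m = 14 - 12 + 1 = 3 distinct levels.

The number of distinct spectral lines equals the number of ways to choose 2 of these m levels (each pair gives one possible emission transition):

Number of lines = m(m-1)/2 = 3×2/2 = 3

These correspond to all possible transitions between the 3 levels:
14 → 13, 14 → 12, 13 → 12

Each transition produces a photon with a unique energy (and thus wavelength). This count does not depend on Z.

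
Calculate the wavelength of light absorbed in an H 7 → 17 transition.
5376.84397 nm

First, find the transition energy using E_n = -13.6057 / n² eV:
E_7 = -13.6057 / 7² = -0.27766734694 eV
E_17 = -13.6057 / 17² = -0.04707854671 eV

Photon energy: |ΔE| = |E_17 - E_7| = 0.23058880023 eV

Convert to wavelength using E = hc/λ with hc = 1239.84 eV·nm:
λ = hc/E = 1239.84 eV·nm / 0.23058880023 eV
λ = 5376.84397 nm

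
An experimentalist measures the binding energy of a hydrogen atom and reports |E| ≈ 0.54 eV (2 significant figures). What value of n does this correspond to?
n = 5

The exact energy levels follow E_n = -13.6057 eV / n².

The measured value (-0.54 eV) is reported to only 2 significant figures, so we must test candidate n values and see which one matches to that precision.

Candidate energies:
  n = 3:  E = -13.6057/3² = -1.511744 eV
  n = 4:  E = -13.6057/4² = -0.850356 eV
  n = 5:  E = -13.6057/5² = -0.544228 eV  ← matches
  n = 6:  E = -13.6057/6² = -0.377936 eV
  n = 7:  E = -13.6057/7² = -0.277667 eV

Checking against the measurement of -0.54 eV (2 sig figs), only n = 5 agrees:
E_5 = -0.544228 eV, which rounds to -0.54 eV ✓

Therefore n = 5.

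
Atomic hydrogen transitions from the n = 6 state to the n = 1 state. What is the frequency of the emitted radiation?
3.20e+15 Hz

First, find the transition energy:
E_6 = -13.6057 / 6² = -0.37793611 eV
E_1 = -13.6057 / 1² = -13.60570000 eV
|ΔE| = |E_1 - E_6| = 13.22776389 eV

Convert to Joules: E = 13.22776389 eV × (1.602177 × 10⁻¹⁹ J/eV) = 2.1193e-18 J

Using E = hf:
f = E/h = 2.1193e-18 J / (6.62607 × 10⁻³⁴ J·s)
f = 3.20e+15 Hz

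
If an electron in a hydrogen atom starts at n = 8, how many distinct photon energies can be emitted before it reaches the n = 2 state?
21

The electron can occupy levels n = 2, 3, ..., 8 during de-excitation — that is m = 8 - 2 + 1 = 7 distinct levels.

The number of distinct spectral lines equals the number of ways to choose 2 of these m levels (each pair gives one possible emission transition):

Number of lines = m(m-1)/2 = 7×6/2 = 21

These correspond to all possible transitions between the 7 levels:
8 → 7, 8 → 6, 8 → 5, 8 → 4, 8 → 3, 8 → 2, 7 → 6, 7 → 5...

Each transition produces a photon with a unique energy (and thus wavelength). This count does not depend on Z.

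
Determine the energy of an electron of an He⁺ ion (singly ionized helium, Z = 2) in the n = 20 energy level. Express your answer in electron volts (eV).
-0.13606 eV

The energy levels of a hydrogen-like atom are given by:
E_n = -13.6057 Z² / n² eV  (with Z = 2 for He⁺)

For n = 20:
E_20 = -13.6057 × 2² / 20²
E_20 = -13.6057 × 4 / 400
E_20 = -0.13606 eV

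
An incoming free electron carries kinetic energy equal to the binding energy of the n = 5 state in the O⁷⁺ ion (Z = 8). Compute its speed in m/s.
3.50e+06 m/s (or 1.167579% of c)

The binding energy at n = 5 for O⁷⁺ is:
E_5 = -13.6057 × 8²/5² = -34.83059200 eV
|E_5| = 34.83059200 eV

Convert to Joules:
KE = 34.83059200 eV × (1.602177 × 10⁻¹⁹ J/eV) = 5.5805e-18 J

Using KE = ½mv²:
v = √(2·KE/m_e)
v = √(2 × 5.5805e-18 J / 9.10938 × 10⁻³¹ kg)
v = 3.50e+06 m/s

This is approximately 1.167579% the speed of light.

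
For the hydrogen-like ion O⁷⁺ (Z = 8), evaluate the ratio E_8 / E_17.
4.515625

Using E_n = -13.6057 Z² / n² eV with Z = 8:

E_8 = -13.6057 × 8² / 8² = -870.7648 / 64 = -13.605700000 eV
E_17 = -13.6057 × 8² / 17² = -870.7648 / 289 = -3.013026990 eV

The ratio is:
E_8/E_17 = (-13.605700000) / (-3.013026990)
E_8/E_17 = (-870.7648/64) / (-870.7648/289)
E_8/E_17 = 289/64
E_8/E_17 = 4.515625
(Note: the Z² factors cancel in the ratio.)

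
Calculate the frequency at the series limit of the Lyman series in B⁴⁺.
8.2246e+16 Hz

The series limit corresponds to the transition from n = ∞ to n = 1.
This is the highest energy (shortest wavelength) transition in the Lyman series.

E_∞ = 0 eV
E_1 = -13.6057 × 5² / 1² = -340.14250 eV

Energy at series limit:
ΔE = E_∞ - E_1 = 0 - (-340.14250) = 340.14250 eV
E = 340.14250 eV × (1.602177 × 10⁻¹⁹ J/eV) = 5.449685e-17 J
f = E/h = 5.449685e-17 J / (6.62607 × 10⁻³⁴ J·s) = 8.2246e+16 Hz

This energy equals the ionization energy from the n = 1 state of B⁴⁺.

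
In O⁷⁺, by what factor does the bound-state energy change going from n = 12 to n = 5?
5.7600

Using E_n = -13.6057 Z² / n² eV with Z = 8:

E_5 = -13.6057 × 8² / 5² = -870.7648 / 25 = -34.8305920000 eV
E_12 = -13.6057 × 8² / 12² = -870.7648 / 144 = -6.0469777778 eV

The ratio is:
E_5/E_12 = (-34.8305920000) / (-6.0469777778)
E_5/E_12 = (-870.7648/25) / (-870.7648/144)
E_5/E_12 = 144/25
E_5/E_12 = 5.7600
(Note: the Z² factors cancel in the ratio.)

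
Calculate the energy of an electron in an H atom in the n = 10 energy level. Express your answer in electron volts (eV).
-0.136 eV

The energy levels of a hydrogen-like atom are given by:
E_n = -13.6057 eV / n²

For n = 10:
E_10 = -13.6057 eV / 10²
E_10 = -13.6057 eV / 100
E_10 = -0.136 eV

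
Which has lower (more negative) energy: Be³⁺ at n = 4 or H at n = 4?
Be³⁺ at n = 4 (E = -13.6057 eV)

Using E_n = -13.6057 Z² / n² eV:

Be³⁺ (Z = 4) at n = 4:
E = -13.6057 × 4² / 4² = -13.6057 × 16 / 16 = -13.6057000 eV

H (Z = 1) at n = 4:
E = -13.6057 × 1² / 4² = -13.6057 × 1 / 16 = -0.8503563 eV

Since -13.6057000 eV < -0.8503563 eV,
Be³⁺ at n = 4 is more tightly bound (requires more energy to ionize).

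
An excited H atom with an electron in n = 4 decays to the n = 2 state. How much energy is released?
2.55107 eV

The energy levels are E_n = -13.6057 eV / n².

Energy at n = 4: E_4 = -13.6057 / 4² = -0.85035625 eV
Energy at n = 2: E_2 = -13.6057 / 2² = -3.40142500 eV

For emission (electron falling to lower state), the photon energy is:
E_photon = E_4 - E_2 = |-0.85035625 - (-3.40142500)|
E_photon = 2.55107 eV

This energy is carried away by the emitted photon.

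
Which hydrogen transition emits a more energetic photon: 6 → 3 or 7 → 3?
7 → 3

Calculate the energy for each transition:

Transition 6 → 3:
ΔE₁ = |E_3 - E_6| = |-13.6057/3² - (-13.6057/6²)|
ΔE₁ = |-1.51174444 - (-0.37793611)| = 1.13381 eV

Transition 7 → 3:
ΔE₂ = |E_3 - E_7| = |-13.6057/3² - (-13.6057/7²)|
ΔE₂ = |-1.51174444 - (-0.27766735)| = 1.23408 eV

Since 1.23408 eV > 1.13381 eV, the transition 7 → 3 emits the more energetic photon.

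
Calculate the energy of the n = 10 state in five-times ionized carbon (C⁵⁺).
-4.89805 eV

For hydrogen-like ions, the energy levels scale with Z²:
E_n = -13.6057 Z² / n² eV

For C⁵⁺ (Z = 6) at n = 10:
E_10 = -13.6057 × 6² / 10²
E_10 = -13.6057 × 36 / 100
E_10 = -489.8052 / 100
E_10 = -4.89805 eV

The energy is 36 times more negative than hydrogen at the same n due to the stronger nuclear charge.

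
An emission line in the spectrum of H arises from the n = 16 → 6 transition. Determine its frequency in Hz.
7.85336e+13 Hz

First, find the transition energy:
E_16 = -13.6057 / 16² = -0.053147266 eV
E_6 = -13.6057 / 6² = -0.377936111 eV
|ΔE| = |E_6 - E_16| = 0.324788845 eV

Convert to Joules: E = 0.324788845 eV × (1.602177 × 10⁻¹⁹ J/eV) = 5.2036922e-20 J

Using E = hf:
f = E/h = 5.2036922e-20 J / (6.62607 × 10⁻³⁴ J·s)
f = 7.85336e+13 Hz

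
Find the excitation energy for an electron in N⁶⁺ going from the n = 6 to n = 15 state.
15.555850 eV

The energy levels of a hydrogen-like atom are E_n = -13.6057 Z² eV / n².

Energy at n = 6: E_6 = -13.6057 × 7² / 6² = -18.518869444 eV
Energy at n = 15: E_15 = -13.6057 × 7² / 15² = -2.963019111 eV

The excitation energy is the difference:
ΔE = E_15 - E_6
ΔE = -2.963019111 - (-18.518869444)
ΔE = 15.555850 eV

Since this is positive, energy must be absorbed (photon absorption).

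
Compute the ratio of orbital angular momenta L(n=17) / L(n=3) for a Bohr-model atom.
5.667

In the Bohr model, L_n = nℏ, so the ratio is purely the ratio of quantum numbers:

L_17/L_3 = 17ℏ / 3ℏ = 17/3 = 5.667

The angular momentum scales linearly with n.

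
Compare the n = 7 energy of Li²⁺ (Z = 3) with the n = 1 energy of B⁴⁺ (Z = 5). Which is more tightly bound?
B⁴⁺ at n = 1 (E = -340.142500 eV)

Using E_n = -13.6057 Z² / n² eV:

Li²⁺ (Z = 3) at n = 7:
E = -13.6057 × 3² / 7² = -13.6057 × 9 / 49 = -2.499006122 eV

B⁴⁺ (Z = 5) at n = 1:
E = -13.6057 × 5² / 1² = -13.6057 × 25 / 1 = -340.142500000 eV

Since -340.142500000 eV < -2.499006122 eV,
B⁴⁺ at n = 1 is more tightly bound (requires more energy to ionize).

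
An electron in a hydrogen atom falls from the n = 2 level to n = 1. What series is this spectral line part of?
Lyman series

The spectral series in hydrogen are named based on the final (lower) energy level:
- Lyman series: n_final = 1 (ultraviolet)
- Balmer series: n_final = 2 (visible/near-UV)
- Paschen series: n_final = 3 (infrared)
- Brackett series: n_final = 4 (infrared)
- Pfund series: n_final = 5 (far infrared)

Since this transition ends at n = 1, it belongs to the Lyman series.

For reference, this 2 → 1 line has photon energy
ΔE = 13.6057 eV × (1/1² - 1/2²) = 10.204275000 eV,
corresponding to wavelength λ = hc/ΔE = 1239.84 eV·nm / 10.204275000 eV = 121.502018 nm in the ultraviolet region.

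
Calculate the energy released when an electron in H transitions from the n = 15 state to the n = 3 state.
1.4513 eV

The energy levels are E_n = -13.6057 eV / n².

Energy at n = 15: E_15 = -13.6057 / 15² = -0.0604698 eV
Energy at n = 3: E_3 = -13.6057 / 3² = -1.5117444 eV

For emission (electron falling to lower state), the photon energy is:
E_photon = E_15 - E_3 = |-0.0604698 - (-1.5117444)|
E_photon = 1.4513 eV

This energy is carried away by the emitted photon.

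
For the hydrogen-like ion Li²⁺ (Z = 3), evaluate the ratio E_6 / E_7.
1.361111

Using E_n = -13.6057 Z² / n² eV with Z = 3:

E_6 = -13.6057 × 3² / 6² = -122.4513 / 36 = -3.401425000000 eV
E_7 = -13.6057 × 3² / 7² = -122.4513 / 49 = -2.499006122449 eV

The ratio is:
E_6/E_7 = (-3.401425000000) / (-2.499006122449)
E_6/E_7 = (-122.4513/36) / (-122.4513/49)
E_6/E_7 = 49/36
E_6/E_7 = 1.361111
(Note: the Z² factors cancel in the ratio.)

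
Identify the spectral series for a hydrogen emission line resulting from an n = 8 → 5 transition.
Pfund series

The spectral series in hydrogen are named based on the final (lower) energy level:
- Lyman series: n_final = 1 (ultraviolet)
- Balmer series: n_final = 2 (visible/near-UV)
- Paschen series: n_final = 3 (infrared)
- Brackett series: n_final = 4 (infrared)
- Pfund series: n_final = 5 (far infrared)

Since this transition ends at n = 5, it belongs to the Pfund series.

For reference, this 8 → 5 line has photon energy
ΔE = 13.6057 eV × (1/5² - 1/8²) = 0.3316389375 eV,
corresponding to wavelength λ = hc/ΔE = 1239.84 eV·nm / 0.3316389375 eV = 3738.5236 nm in the far infrared region.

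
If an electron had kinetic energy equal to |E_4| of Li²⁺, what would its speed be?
1.641e+06 m/s (or 0.55% of c)

The binding energy at n = 4 for Li²⁺ is:
E_4 = -13.6057 × 3²/4² = -7.653206 eV
|E_4| = 7.653206 eV

Convert to Joules:
KE = 7.653206 eV × (1.602177 × 10⁻¹⁹ J/eV) = 1.22618e-18 J

Using KE = ½mv²:
v = √(2·KE/m_e)
v = √(2 × 1.22618e-18 J / 9.10938 × 10⁻³¹ kg)
v = 1.641e+06 m/s

This is approximately 0.55% the speed of light.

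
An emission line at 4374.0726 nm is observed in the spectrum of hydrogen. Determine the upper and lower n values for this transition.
n = 12 → n = 6

First, find the photon energy from the wavelength (hc = 1239.84 eV·nm):
E = hc/λ = 1239.84 eV·nm / 4374.0726 nm = 0.28345209 eV

The energy levels of hydrogen satisfy E_n = -13.6057 / n² eV, so an emission n_i → n_f releases
ΔE = 13.6057 × (1/n_f² − 1/n_i²) eV.

Setting ΔE equal to the photon energy:
1/n_f² − 1/n_i² = 0.28345209 / 13.6057 = 0.020833334

Since 1/n_i² must be positive, we need 1/n_f² > 0.020833334, i.e. n_f ≤ 6. For each allowed n_f, solve n_i = (1/n_f² − 0.020833334)^(−1/2) and check whether it is a whole number:
  n_f = 1: 1/n_i² = 1.000000000 − 0.020833334 = 0.979166666 → n_i = 1.011  (not an integer) ✗
  n_f = 2: 1/n_i² = 0.250000000 − 0.020833334 = 0.229166666 → n_i = 2.089  (not an integer) ✗
  n_f = 3: 1/n_i² = 0.111111111 − 0.020833334 = 0.090277777 → n_i = 3.328  (not an integer) ✗
  n_f = 4: 1/n_i² = 0.062500000 − 0.020833334 = 0.041666666 → n_i = 4.899  (not an integer) ✗
  n_f = 5: 1/n_i² = 0.040000000 − 0.020833334 = 0.019166666 → n_i = 7.223  (not an integer) ✗
  n_f = 6: 1/n_i² = 0.027777778 − 0.020833334 = 0.006944444 → n_i = 12.000  → integer, n_i = 12 ✓

Only n_f = 6 gives an integer upper level, n_i = 12.

The transition is from n = 12 to n = 6 (emission).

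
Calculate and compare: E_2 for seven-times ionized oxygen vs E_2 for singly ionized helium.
O⁷⁺ at n = 2 (E = -217.691200 eV)

Using E_n = -13.6057 Z² / n² eV:

O⁷⁺ (Z = 8) at n = 2:
E = -13.6057 × 8² / 2² = -13.6057 × 64 / 4 = -217.691200000 eV

He⁺ (Z = 2) at n = 2:
E = -13.6057 × 2² / 2² = -13.6057 × 4 / 4 = -13.605700000 eV

Since -217.691200000 eV < -13.605700000 eV,
O⁷⁺ at n = 2 is more tightly bound (requires more energy to ionize).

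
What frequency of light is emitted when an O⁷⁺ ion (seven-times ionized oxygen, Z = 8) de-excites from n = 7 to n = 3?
1.9098e+16 Hz

First, find the transition energy:
E_7 = -13.6057 × 8² / 7² = -17.770710 eV
E_3 = -13.6057 × 8² / 3² = -96.751644 eV
|ΔE| = |E_3 - E_7| = 78.980934 eV

Convert to Joules: E = 78.980934 eV × (1.602177 × 10⁻¹⁹ J/eV) = 1.265414e-17 J

Using E = hf:
f = E/h = 1.265414e-17 J / (6.62607 × 10⁻³⁴ J·s)
f = 1.9098e+16 Hz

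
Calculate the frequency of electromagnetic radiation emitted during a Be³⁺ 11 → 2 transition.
1.272e+16 Hz

First, find the transition energy:
E_11 = -13.6057 × 4² / 11² = -1.79910083 eV
E_2 = -13.6057 × 4² / 2² = -54.42280000 eV
|ΔE| = |E_2 - E_11| = 52.62369917 eV

Convert to Joules: E = 52.62369917 eV × (1.602177 × 10⁻¹⁹ J/eV) = 8.43125e-18 J

Using E = hf:
f = E/h = 8.43125e-18 J / (6.62607 × 10⁻³⁴ J·s)
f = 1.272e+16 Hz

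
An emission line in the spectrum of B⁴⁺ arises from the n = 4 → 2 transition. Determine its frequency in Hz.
1.5421e+16 Hz

First, find the transition energy:
E_4 = -13.6057 × 5² / 4² = -21.2589063 eV
E_2 = -13.6057 × 5² / 2² = -85.0356250 eV
|ΔE| = |E_2 - E_4| = 63.7767187 eV

Convert to Joules: E = 63.7767187 eV × (1.602177 × 10⁻¹⁹ J/eV) = 1.021816e-17 J

Using E = hf:
f = E/h = 1.021816e-17 J / (6.62607 × 10⁻³⁴ J·s)
f = 1.5421e+16 Hz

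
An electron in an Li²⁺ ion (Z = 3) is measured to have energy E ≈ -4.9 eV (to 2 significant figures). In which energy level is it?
n = 5

The exact energy levels follow E_n = -13.6057 Z² / n² eV with Z = 3.

The measured value (-4.9 eV) is reported to only 2 significant figures, so we must test candidate n values and see which one matches to that precision.

Candidate energies:
  n = 3:  E = -13.6057 × 3² / 3² = -13.60570 eV
  n = 4:  E = -13.6057 × 3² / 4² = -7.65321 eV
  n = 5:  E = -13.6057 × 3² / 5² = -4.89805 eV  ← matches
  n = 6:  E = -13.6057 × 3² / 6² = -3.40143 eV
  n = 7:  E = -13.6057 × 3² / 7² = -2.49901 eV

Checking against the measurement of -4.9 eV (2 sig figs), only n = 5 agrees:
E_5 = -4.89805 eV, which rounds to -4.9 eV ✓

Therefore n = 5.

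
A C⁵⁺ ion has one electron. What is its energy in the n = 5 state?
-19.592208 eV

For hydrogen-like ions, the energy levels scale with Z²:
E_n = -13.6057 Z² / n² eV

For C⁵⁺ (Z = 6) at n = 5:
E_5 = -13.6057 × 6² / 5²
E_5 = -13.6057 × 36 / 25
E_5 = -489.8052 / 25
E_5 = -19.592208 eV

The energy is 36 times more negative than hydrogen at the same n due to the stronger nuclear charge.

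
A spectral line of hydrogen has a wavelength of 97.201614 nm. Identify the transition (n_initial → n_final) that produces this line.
n = 4 → n = 1

First, find the photon energy from the wavelength (hc = 1239.84 eV·nm):
E = hc/λ = 1239.84 eV·nm / 97.201614 nm = 12.755344 eV

The energy levels of hydrogen satisfy E_n = -13.6057 / n² eV, so an emission n_i → n_f releases
ΔE = 13.6057 × (1/n_f² − 1/n_i²) eV.

Setting ΔE equal to the photon energy:
1/n_f² − 1/n_i² = 12.755344 / 13.6057 = 0.93750002

Since 1/n_i² must be positive, we need 1/n_f² > 0.93750002, i.e. n_f ≤ 1. For each allowed n_f, solve n_i = (1/n_f² − 0.93750002)^(−1/2) and check whether it is a whole number:
  n_f = 1: 1/n_i² = 1.00000000 − 0.93750002 = 0.06249998 → n_i = 4.000  → integer, n_i = 4 ✓

Only n_f = 1 gives an integer upper level, n_i = 4.

The transition is from n = 4 to n = 1 (emission).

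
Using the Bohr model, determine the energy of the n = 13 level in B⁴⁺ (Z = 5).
-2.01 eV

For hydrogen-like ions, the energy levels scale with Z²:
E_n = -13.6057 Z² / n² eV

For B⁴⁺ (Z = 5) at n = 13:
E_13 = -13.6057 × 5² / 13²
E_13 = -13.6057 × 25 / 169
E_13 = -340.1425 / 169
E_13 = -2.01 eV

The energy is 25 times more negative than hydrogen at the same n due to the stronger nuclear charge.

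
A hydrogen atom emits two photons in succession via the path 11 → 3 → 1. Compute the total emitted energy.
13.49326 eV

The energy levels of hydrogen are E_n = -13.6057 / n² eV.

First transition (11 → 3):
ΔE₁ = |E_3 - E_11|
ΔE₁ = |-1.51174444444 - (-0.11244380165)| = 1.39930064 eV

Second transition (3 → 1):
ΔE₂ = |E_1 - E_3|
ΔE₂ = |-13.60570000000 - (-1.51174444444)| = 12.09395556 eV

Total energy released:
E_total = ΔE₁ + ΔE₂ = 1.39930064 + 12.09395556 = 13.49326 eV

Note: This equals the direct transition 11 → 1: 13.49326 eV ✓
Energy is conserved regardless of the path taken.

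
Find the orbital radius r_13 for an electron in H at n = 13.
8.943095 nm (or 89.430948 Å)

The Bohr radius formula is:
r_n = n² a₀ / Z

where a₀ = 0.052917721 nm is the Bohr radius.

For H (Z = 1) at n = 13:
r_13 = 13² × 0.052917721 nm / 1
r_13 = 169 × 0.052917721 nm / 1
r_13 = 8.9430948 nm / 1
r_13 = 8.943095 nm

The electron orbits at approximately 8.943095 nm from the nucleus.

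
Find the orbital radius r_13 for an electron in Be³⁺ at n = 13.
2.2358 nm (or 22.3577 Å)

The Bohr radius formula is:
r_n = n² a₀ / Z

where a₀ = 0.0529177 nm is the Bohr radius.

For Be³⁺ (Z = 4) at n = 13:
r_13 = 13² × 0.0529177 nm / 4
r_13 = 169 × 0.0529177 nm / 4
r_13 = 8.94309 nm / 4
r_13 = 2.2358 nm

The electron orbits at approximately 2.2358 nm from the nucleus.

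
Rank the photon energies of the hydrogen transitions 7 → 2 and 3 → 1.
3 → 1

Calculate the energy for each transition:

Transition 7 → 2:
ΔE₁ = |E_2 - E_7| = |-13.6057/2² - (-13.6057/7²)|
ΔE₁ = |-3.401425000 - (-0.277667347)| = 3.123758 eV

Transition 3 → 1:
ΔE₂ = |E_1 - E_3| = |-13.6057/1² - (-13.6057/3²)|
ΔE₂ = |-13.605700000 - (-1.511744444)| = 12.093956 eV

Since 12.093956 eV > 3.123758 eV, the transition 3 → 1 emits the more energetic photon.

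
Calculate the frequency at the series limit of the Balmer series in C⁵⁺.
2.96e+16 Hz

The series limit corresponds to the transition from n = ∞ to n = 2.
This is the highest energy (shortest wavelength) transition in the Balmer series.

E_∞ = 0 eV
E_2 = -13.6057 × 6² / 2² = -122.45130 eV

Energy at series limit:
ΔE = E_∞ - E_2 = 0 - (-122.45130) = 122.45130 eV
E = 122.45130 eV × (1.602177 × 10⁻¹⁹ J/eV) = 1.9619e-17 J
f = E/h = 1.9619e-17 J / (6.62607 × 10⁻³⁴ J·s) = 2.96e+16 Hz

This energy equals the ionization energy from the n = 2 state of C⁵⁺.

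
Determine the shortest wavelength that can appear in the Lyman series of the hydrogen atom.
91.1265 nm

The series limit corresponds to the transition from n = ∞ to n = 1.
This is the highest energy (shortest wavelength) transition in the Lyman series.

E_∞ = 0 eV
E_1 = -13.6057 / 1² = -13.605700 eV

Energy at series limit:
ΔE = E_∞ - E_1 = 0 - (-13.605700) = 13.605700 eV
λ = hc/E = 1239.84 eV·nm / 13.605700 eV = 91.1265 nm

This energy equals the ionization energy from the n = 1 state of hydrogen.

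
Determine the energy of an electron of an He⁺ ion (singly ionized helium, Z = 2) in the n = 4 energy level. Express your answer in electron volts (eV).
-3.40 eV

The energy levels of a hydrogen-like atom are given by:
E_n = -13.6057 Z² / n² eV  (with Z = 2 for He⁺)

For n = 4:
E_4 = -13.6057 × 2² / 4²
E_4 = -13.6057 × 4 / 16
E_4 = -3.40 eV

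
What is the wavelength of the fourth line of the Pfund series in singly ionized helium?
823.79995 nm

The lines of a series are numbered from the longest wavelength (smallest ΔE) outward; the fourth line is the transition from n = n_f + 4 to n_f.
The Pfund series has all transitions ending at n_f = 5.

For He⁺ (Z = 2), the fourth line (δ-line) is the jump from n = 9 to n = 5:
E_9 = -13.6057 × 2² / 9² = -0.671886420 eV
E_5 = -13.6057 × 2² / 5² = -2.176912000 eV
ΔE = E_9 - E_5 = 1.505025580 eV

λ = hc/E = 1239.84 eV·nm / 1.505025580 eV
λ = 823.79995 nm

This is the δ-line of the Pfund series in He⁺.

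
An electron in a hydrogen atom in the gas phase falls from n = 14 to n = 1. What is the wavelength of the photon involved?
91.59 nm

First, find the transition energy using E_n = -13.6057 / n² eV:
E_14 = -13.6057 / 14² = -0.0694 eV
E_1 = -13.6057 / 1² = -13.6057 eV

Photon energy: |ΔE| = |E_1 - E_14| = 13.5363 eV

Convert to wavelength using E = hc/λ with hc = 1239.84 eV·nm:
λ = hc/E = 1239.84 eV·nm / 13.5363 eV
λ = 91.59 nm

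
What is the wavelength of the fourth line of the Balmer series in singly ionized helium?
102.5173 nm

The lines of a series are numbered from the longest wavelength (smallest ΔE) outward; the fourth line is the transition from n = n_f + 4 to n_f.
The Balmer series has all transitions ending at n_f = 2.

For He⁺ (Z = 2), the fourth line (δ-line) is the jump from n = 6 to n = 2:
E_6 = -13.6057 × 2² / 6² = -1.5117444 eV
E_2 = -13.6057 × 2² / 2² = -13.6057000 eV
ΔE = E_6 - E_2 = 12.0939556 eV

λ = hc/E = 1239.84 eV·nm / 12.0939556 eV
λ = 102.5173 nm

This is the δ-line of the Balmer series in He⁺.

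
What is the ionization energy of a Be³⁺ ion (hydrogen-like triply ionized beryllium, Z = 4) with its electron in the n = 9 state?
2.688 eV

The ionization energy is the energy needed to remove the electron completely (n → ∞).

For a hydrogen-like ion with Z = 4, E_n = -13.6057 Z² / n² eV.

At n = 9: E_9 = -13.6057 × 4² / 9² = -2.687546 eV
At n = ∞: E_∞ = 0 eV

Ionization energy = E_∞ - E_9 = 0 - (-2.687546) = 2.687546 eV
Ionization energy ≈ 2.688 eV

This is also called the binding energy of the electron in state n = 9.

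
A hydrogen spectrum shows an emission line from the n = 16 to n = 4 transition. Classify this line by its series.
Brackett series

The spectral series in hydrogen are named based on the final (lower) energy level:
- Lyman series: n_final = 1 (ultraviolet)
- Balmer series: n_final = 2 (visible/near-UV)
- Paschen series: n_final = 3 (infrared)
- Brackett series: n_final = 4 (infrared)
- Pfund series: n_final = 5 (far infrared)

Since this transition ends at n = 4, it belongs to the Brackett series.

For reference, this 16 → 4 line has photon energy
ΔE = 13.6057 eV × (1/4² - 1/16²) = 0.79720898438 eV,
corresponding to wavelength λ = hc/ΔE = 1239.84 eV·nm / 0.79720898438 eV = 1555.22582 nm in the infrared region.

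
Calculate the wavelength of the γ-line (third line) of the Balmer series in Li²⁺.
48.215086 nm

The lines of a series are numbered from the longest wavelength (smallest ΔE) outward; the third line is the transition from n = n_f + 3 to n_f.
The Balmer series has all transitions ending at n_f = 2.

For Li²⁺ (Z = 3), the third line (γ-line) is the jump from n = 5 to n = 2:
E_5 = -13.6057 × 3² / 5² = -4.89805200 eV
E_2 = -13.6057 × 3² / 2² = -30.61282500 eV
ΔE = E_5 - E_2 = 25.71477300 eV

λ = hc/E = 1239.84 eV·nm / 25.71477300 eV
λ = 48.215086 nm

This is the γ-line of the Balmer series in Li²⁺.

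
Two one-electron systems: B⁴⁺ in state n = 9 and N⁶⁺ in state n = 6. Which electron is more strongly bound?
N⁶⁺ at n = 6 (E = -18.518869 eV)

Using E_n = -13.6057 Z² / n² eV:

B⁴⁺ (Z = 5) at n = 9:
E = -13.6057 × 5² / 9² = -13.6057 × 25 / 81 = -4.199290123 eV

N⁶⁺ (Z = 7) at n = 6:
E = -13.6057 × 7² / 6² = -13.6057 × 49 / 36 = -18.518869444 eV

Since -18.518869444 eV < -4.199290123 eV,
N⁶⁺ at n = 6 is more tightly bound (requires more energy to ionize).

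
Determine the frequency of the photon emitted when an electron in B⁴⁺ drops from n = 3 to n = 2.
1.142e+16 Hz

First, find the transition energy:
E_3 = -13.6057 × 5² / 3² = -37.79361 eV
E_2 = -13.6057 × 5² / 2² = -85.03563 eV
|ΔE| = |E_2 - E_3| = 47.24202 eV

Convert to Joules: E = 47.24202 eV × (1.602177 × 10⁻¹⁹ J/eV) = 7.56901e-18 J

Using E = hf:
f = E/h = 7.56901e-18 J / (6.62607 × 10⁻³⁴ J·s)
f = 1.142e+16 Hz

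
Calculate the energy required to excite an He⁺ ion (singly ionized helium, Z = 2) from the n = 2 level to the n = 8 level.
12.75534 eV

The energy levels of a hydrogen-like atom are E_n = -13.6057 Z² eV / n².

Energy at n = 2: E_2 = -13.6057 × 2² / 2² = -13.60570000 eV
Energy at n = 8: E_8 = -13.6057 × 2² / 8² = -0.85035625 eV

The excitation energy is the difference:
ΔE = E_8 - E_2
ΔE = -0.85035625 - (-13.60570000)
ΔE = 12.75534 eV

Since this is positive, energy must be absorbed (photon absorption).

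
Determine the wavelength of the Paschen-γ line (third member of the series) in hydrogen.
1093.51816 nm

The lines of a series are numbered from the longest wavelength (smallest ΔE) outward; the third line is the transition from n = n_f + 3 to n_f.
The Paschen series has all transitions ending at n_f = 3.

For H, the third line (γ-line) is the jump from n = 6 to n = 3:
E_6 = -13.6057 / 6² = -0.3779361111 eV
E_3 = -13.6057 / 3² = -1.5117444444 eV
ΔE = E_6 - E_3 = 1.1338083333 eV

λ = hc/E = 1239.84 eV·nm / 1.1338083333 eV
λ = 1093.51816 nm

This is the γ-line of the Paschen series in H.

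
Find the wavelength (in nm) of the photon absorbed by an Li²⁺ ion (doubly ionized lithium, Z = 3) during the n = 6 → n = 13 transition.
463.16934 nm

First, find the transition energy using E_n = -13.6057 Z² / n² eV:
E_6 = -13.6057 × 3² / 6² = -3.401425000 eV
E_13 = -13.6057 × 3² / 13² = -0.724563905 eV

Photon energy: |ΔE| = |E_13 - E_6| = 2.676861095 eV

Convert to wavelength using E = hc/λ with hc = 1239.84 eV·nm:
λ = hc/E = 1239.84 eV·nm / 2.676861095 eV
λ = 463.16934 nm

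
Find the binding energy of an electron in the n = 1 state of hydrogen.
13.6057 eV

The ionization energy is the energy needed to remove the electron completely (n → ∞).

For hydrogen, E_n = -13.6057 eV / n².

At n = 1: E_1 = -13.6057 / 1² = -13.6057000 eV
At n = ∞: E_∞ = 0 eV

Ionization energy = E_∞ - E_1 = 0 - (-13.6057000) = 13.6057000 eV
Ionization energy ≈ 13.6057 eV

This is also called the binding energy of the electron in state n = 1.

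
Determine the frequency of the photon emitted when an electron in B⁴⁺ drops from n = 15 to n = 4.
4.77e+15 Hz

First, find the transition energy:
E_15 = -13.6057 × 5² / 15² = -1.5117 eV
E_4 = -13.6057 × 5² / 4² = -21.2589 eV
|ΔE| = |E_4 - E_15| = 19.7472 eV

Convert to Joules: E = 19.7472 eV × (1.602177 × 10⁻¹⁹ J/eV) = 3.1639e-18 J

Using E = hf:
f = E/h = 3.1639e-18 J / (6.62607 × 10⁻³⁴ J·s)
f = 4.77e+15 Hz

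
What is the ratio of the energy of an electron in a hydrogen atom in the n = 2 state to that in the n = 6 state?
9.00

Using E_n = -13.6057 Z² / n² eV with Z = 1:

E_2 = -13.6057 / 2² = -13.6057 / 4 = -3.40142500 eV
E_6 = -13.6057 / 6² = -13.6057 / 36 = -0.37793611 eV

The ratio is:
E_2/E_6 = (-3.40142500) / (-0.37793611)
E_2/E_6 = (-13.6057/4) / (-13.6057/36)
E_2/E_6 = 36/4
E_2/E_6 = 9.00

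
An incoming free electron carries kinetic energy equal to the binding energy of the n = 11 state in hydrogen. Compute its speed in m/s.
1.99e+05 m/s (or 0.0663% of c)

The binding energy at n = 11 for hydrogen is:
E_11 = -13.6057/11² = -0.112444 eV
|E_11| = 0.112444 eV

Convert to Joules:
KE = 0.112444 eV × (1.602177 × 10⁻¹⁹ J/eV) = 1.8016e-20 J

Using KE = ½mv²:
v = √(2·KE/m_e)
v = √(2 × 1.8016e-20 J / 9.10938 × 10⁻³¹ kg)
v = 1.99e+05 m/s

This is approximately 0.0663% the speed of light.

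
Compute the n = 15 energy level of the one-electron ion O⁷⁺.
-3.87007 eV

For hydrogen-like ions, the energy levels scale with Z²:
E_n = -13.6057 Z² / n² eV

For O⁷⁺ (Z = 8) at n = 15:
E_15 = -13.6057 × 8² / 15²
E_15 = -13.6057 × 64 / 225
E_15 = -870.7648 / 225
E_15 = -3.87007 eV

The energy is 64 times more negative than hydrogen at the same n due to the stronger nuclear charge.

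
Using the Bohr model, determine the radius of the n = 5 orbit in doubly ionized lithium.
0.4410 nm (or 4.4098 Å)

The Bohr radius formula is:
r_n = n² a₀ / Z

where a₀ = 0.0529177 nm is the Bohr radius.

For Li²⁺ (Z = 3) at n = 5:
r_5 = 5² × 0.0529177 nm / 3
r_5 = 25 × 0.0529177 nm / 3
r_5 = 1.32294 nm / 3
r_5 = 0.4410 nm

The electron orbits at approximately 0.4410 nm from the nucleus.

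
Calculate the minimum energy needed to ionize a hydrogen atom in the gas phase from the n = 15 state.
0.060470 eV

The ionization energy is the energy needed to remove the electron completely (n → ∞).

For hydrogen, E_n = -13.6057 eV / n².

At n = 15: E_15 = -13.6057 / 15² = -0.060469778 eV
At n = ∞: E_∞ = 0 eV

Ionization energy = E_∞ - E_15 = 0 - (-0.060469778) = 0.060469778 eV
Ionization energy ≈ 0.060470 eV

This is also called the binding energy of the electron in state n = 15.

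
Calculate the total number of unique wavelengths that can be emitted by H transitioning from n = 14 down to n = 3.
66

The electron can occupy levels n = 3, 4, ..., 14 during de-excitation — that is m = 14 - 3 + 1 = 12 distinct levels.

The number of distinct spectral lines equals the number of ways to choose 2 of these m levels (each pair gives one possible emission transition):

Number of lines = m(m-1)/2 = 12×11/2 = 66

These correspond to all possible transitions between the 12 levels:
14 → 13, 14 → 12, 14 → 11, 14 → 10, 14 → 9, 14 → 8, 14 → 7, 14 → 6...

Each transition produces a photon with a unique energy (and thus wavelength). This count does not depend on Z.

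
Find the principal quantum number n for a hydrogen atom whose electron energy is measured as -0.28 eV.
n = 7

The exact energy levels follow E_n = -13.6057 eV / n².

The measured value (-0.28 eV) is reported to only 2 significant figures, so we must test candidate n values and see which one matches to that precision.

Candidate energies:
  n = 5:  E = -13.6057/5² = -0.54423 eV
  n = 6:  E = -13.6057/6² = -0.37794 eV
  n = 7:  E = -13.6057/7² = -0.27767 eV  ← matches
  n = 8:  E = -13.6057/8² = -0.21259 eV
  n = 9:  E = -13.6057/9² = -0.16797 eV

Checking against the measurement of -0.28 eV (2 sig figs), only n = 7 agrees:
E_7 = -0.27767 eV, which rounds to -0.28 eV ✓

Therefore n = 7.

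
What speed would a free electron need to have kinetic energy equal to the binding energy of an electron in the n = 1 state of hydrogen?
2.19e+06 m/s (or 0.729740% of c)

The binding energy at n = 1 for hydrogen is:
E_1 = -13.6057/1² = -13.60570000 eV
|E_1| = 13.60570000 eV

Convert to Joules:
KE = 13.60570000 eV × (1.602177 × 10⁻¹⁹ J/eV) = 2.1799e-18 J

Using KE = ½mv²:
v = √(2·KE/m_e)
v = √(2 × 2.1799e-18 J / 9.10938 × 10⁻³¹ kg)
v = 2.19e+06 m/s

This is approximately 0.729740% the speed of light.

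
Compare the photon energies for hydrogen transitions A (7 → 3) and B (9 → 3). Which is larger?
9 → 3

Calculate the energy for each transition:

Transition 7 → 3:
ΔE₁ = |E_3 - E_7| = |-13.6057/3² - (-13.6057/7²)|
ΔE₁ = |-1.51174444444 - (-0.27766734694)| = 1.23407710 eV

Transition 9 → 3:
ΔE₂ = |E_3 - E_9| = |-13.6057/3² - (-13.6057/9²)|
ΔE₂ = |-1.51174444444 - (-0.16797160494)| = 1.34377284 eV

Since 1.34377284 eV > 1.23407710 eV, the transition 9 → 3 emits the more energetic photon.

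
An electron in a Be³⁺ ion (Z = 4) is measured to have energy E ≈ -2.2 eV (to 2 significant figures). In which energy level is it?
n = 10

The exact energy levels follow E_n = -13.6057 Z² / n² eV with Z = 4.

The measured value (-2.2 eV) is reported to only 2 significant figures, so we must test candidate n values and see which one matches to that precision.

Candidate energies:
  n = 8:  E = -13.6057 × 4² / 8² = -3.401425 eV
  n = 9:  E = -13.6057 × 4² / 9² = -2.687546 eV
  n = 10:  E = -13.6057 × 4² / 10² = -2.176912 eV  ← matches
  n = 11:  E = -13.6057 × 4² / 11² = -1.799101 eV
  n = 12:  E = -13.6057 × 4² / 12² = -1.511744 eV

Checking against the measurement of -2.2 eV (2 sig figs), only n = 10 agrees:
E_10 = -2.176912 eV, which rounds to -2.2 eV ✓

Therefore n = 10.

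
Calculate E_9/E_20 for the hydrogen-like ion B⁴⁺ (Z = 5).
4.93827

Using E_n = -13.6057 Z² / n² eV with Z = 5:

E_9 = -13.6057 × 5² / 9² = -340.1425 / 81 = -4.19929012346 eV
E_20 = -13.6057 × 5² / 20² = -340.1425 / 400 = -0.85035625000 eV

The ratio is:
E_9/E_20 = (-4.19929012346) / (-0.85035625000)
E_9/E_20 = (-340.1425/81) / (-340.1425/400)
E_9/E_20 = 400/81
E_9/E_20 = 4.93827
(Note: the Z² factors cancel in the ratio.)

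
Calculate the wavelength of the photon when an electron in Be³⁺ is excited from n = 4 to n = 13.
100.656 nm

First, find the transition energy using E_n = -13.6057 Z² / n² eV:
E_4 = -13.6057 × 4² / 4² = -13.605700 eV
E_13 = -13.6057 × 4² / 13² = -1.288114 eV

Photon energy: |ΔE| = |E_13 - E_4| = 12.317586 eV

Convert to wavelength using E = hc/λ with hc = 1239.84 eV·nm:
λ = hc/E = 1239.84 eV·nm / 12.317586 eV
λ = 100.656 nm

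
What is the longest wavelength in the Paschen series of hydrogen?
1874.60256 nm

The longest wavelength corresponds to the smallest energy transition in the series.
The Paschen series has all transitions ending at n_f = 3.

For H, the first line (α-line) is the jump from n = 4 to n = 3:
E_4 = -13.6057 / 4² = -0.85035625000 eV
E_3 = -13.6057 / 3² = -1.51174444444 eV
ΔE = E_4 - E_3 = 0.66138819444 eV

λ = hc/E = 1239.84 eV·nm / 0.66138819444 eV
λ = 1874.60256 nm

This is the α-line of the Paschen series in H.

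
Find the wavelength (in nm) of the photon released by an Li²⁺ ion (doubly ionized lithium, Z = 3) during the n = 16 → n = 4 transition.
172.80 nm

First, find the transition energy using E_n = -13.6057 Z² / n² eV:
E_16 = -13.6057 × 3² / 16² = -0.478325 eV
E_4 = -13.6057 × 3² / 4² = -7.653206 eV

Photon energy: |ΔE| = |E_4 - E_16| = 7.174881 eV

Convert to wavelength using E = hc/λ with hc = 1239.84 eV·nm:
λ = hc/E = 1239.84 eV·nm / 7.174881 eV
λ = 172.80 nm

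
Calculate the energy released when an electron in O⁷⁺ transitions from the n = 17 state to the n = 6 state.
21.1749 eV

The energy levels are E_n = -13.6057 Z² eV / n².

Energy at n = 17: E_17 = -13.6057 × 8² / 17² = -3.0130270 eV
Energy at n = 6: E_6 = -13.6057 × 8² / 6² = -24.1879111 eV

For emission (electron falling to lower state), the photon energy is:
E_photon = E_17 - E_6 = |-3.0130270 - (-24.1879111)|
E_photon = 21.1749 eV

This energy is carried away by the emitted photon.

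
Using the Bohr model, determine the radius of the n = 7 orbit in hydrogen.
2.5930 nm (or 25.9297 Å)

The Bohr radius formula is:
r_n = n² a₀ / Z

where a₀ = 0.0529177 nm is the Bohr radius.

For H (Z = 1) at n = 7:
r_7 = 7² × 0.0529177 nm / 1
r_7 = 49 × 0.0529177 nm / 1
r_7 = 2.59297 nm / 1
r_7 = 2.5930 nm

The electron orbits at approximately 2.5930 nm from the nucleus.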